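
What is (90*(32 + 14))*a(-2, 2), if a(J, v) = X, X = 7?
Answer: 28980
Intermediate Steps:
a(J, v) = 7
(90*(32 + 14))*a(-2, 2) = (90*(32 + 14))*7 = (90*46)*7 = 4140*7 = 28980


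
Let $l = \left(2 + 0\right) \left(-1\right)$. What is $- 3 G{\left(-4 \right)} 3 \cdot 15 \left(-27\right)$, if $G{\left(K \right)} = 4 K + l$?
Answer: $-65610$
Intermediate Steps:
$l = -2$ ($l = 2 \left(-1\right) = -2$)
$G{\left(K \right)} = -2 + 4 K$ ($G{\left(K \right)} = 4 K - 2 = -2 + 4 K$)
$- 3 G{\left(-4 \right)} 3 \cdot 15 \left(-27\right) = - 3 \left(-2 + 4 \left(-4\right)\right) 3 \cdot 15 \left(-27\right) = - 3 \left(-2 - 16\right) 3 \cdot 15 \left(-27\right) = \left(-3\right) \left(-18\right) 3 \cdot 15 \left(-27\right) = 54 \cdot 3 \cdot 15 \left(-27\right) = 162 \cdot 15 \left(-27\right) = 2430 \left(-27\right) = -65610$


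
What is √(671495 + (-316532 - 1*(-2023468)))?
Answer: √2378431 ≈ 1542.2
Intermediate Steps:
√(671495 + (-316532 - 1*(-2023468))) = √(671495 + (-316532 + 2023468)) = √(671495 + 1706936) = √2378431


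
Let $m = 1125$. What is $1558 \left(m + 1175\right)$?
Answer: $3583400$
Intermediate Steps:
$1558 \left(m + 1175\right) = 1558 \left(1125 + 1175\right) = 1558 \cdot 2300 = 3583400$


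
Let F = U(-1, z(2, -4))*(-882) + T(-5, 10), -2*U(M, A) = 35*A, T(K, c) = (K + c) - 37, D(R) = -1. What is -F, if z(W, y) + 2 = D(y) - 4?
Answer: 108077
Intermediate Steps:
z(W, y) = -7 (z(W, y) = -2 + (-1 - 4) = -2 - 5 = -7)
T(K, c) = -37 + K + c
U(M, A) = -35*A/2
F = -108077 (F = -35/2*(-7)*(-882) + (-37 - 5 + 10) = (245/2)*(-882) - 32 = -108045 - 32 = -108077)
-F = -1*(-108077) = 108077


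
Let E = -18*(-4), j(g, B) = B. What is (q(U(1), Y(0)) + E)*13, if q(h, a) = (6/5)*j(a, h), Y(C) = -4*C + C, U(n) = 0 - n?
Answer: 4602/5 ≈ 920.40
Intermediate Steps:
U(n) = -n
Y(C) = -3*C
E = 72
q(h, a) = 6*h/5 (q(h, a) = (6/5)*h = (6*(⅕))*h = 6*h/5)
(q(U(1), Y(0)) + E)*13 = (6*(-1*1)/5 + 72)*13 = ((6/5)*(-1) + 72)*13 = (-6/5 + 72)*13 = (354/5)*13 = 4602/5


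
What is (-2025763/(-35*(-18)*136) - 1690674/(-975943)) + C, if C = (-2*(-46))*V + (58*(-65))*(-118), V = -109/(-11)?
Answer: 410003610042302041/919806758640 ≈ 4.4575e+5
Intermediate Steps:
V = 109/11 (V = -109*(-1/11) = 109/11 ≈ 9.9091)
C = 4903488/11 (C = -2*(-46)*(109/11) + (58*(-65))*(-118) = 92*(109/11) - 3770*(-118) = 10028/11 + 444860 = 4903488/11 ≈ 4.4577e+5)
(-2025763/(-35*(-18)*136) - 1690674/(-975943)) + C = (-2025763/(-35*(-18)*136) - 1690674/(-975943)) + 4903488/11 = (-2025763/(630*136) - 1690674*(-1/975943)) + 4903488/11 = (-2025763/85680 + 1690674/975943) + 4903488/11 = -1832172271189/83618796240 + 4903488/11 = 410003610042302041/919806758640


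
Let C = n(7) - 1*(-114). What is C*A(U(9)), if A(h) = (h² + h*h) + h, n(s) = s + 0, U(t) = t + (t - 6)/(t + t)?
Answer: 192995/9 ≈ 21444.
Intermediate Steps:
U(t) = t + (-6 + t)/(2*t) (U(t) = t + (-6 + t)/((2*t)) = t + (-6 + t)*(1/(2*t)) = t + (-6 + t)/(2*t))
n(s) = s
A(h) = h + 2*h² (A(h) = (h² + h²) + h = 2*h² + h = h + 2*h²)
C = 121 (C = 7 - 1*(-114) = 7 + 114 = 121)
C*A(U(9)) = 121*((½ + 9 - 3/9)*(1 + 2*(½ + 9 - 3/9))) = 121*((½ + 9 - 3*⅑)*(1 + 2*(½ + 9 - 3*⅑))) = 121*((½ + 9 - ⅓)*(1 + 2*(½ + 9 - ⅓))) = 121*(55*(1 + 2*(55/6))/6) = 121*(55*(1 + 55/3)/6) = 121*((55/6)*(58/3)) = 121*(1595/9) = 192995/9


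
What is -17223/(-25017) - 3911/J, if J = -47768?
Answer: 306849917/398337352 ≈ 0.77033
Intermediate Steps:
-17223/(-25017) - 3911/J = -17223/(-25017) - 3911/(-47768) = -17223*(-1/25017) - 3911*(-1/47768) = 5741/8339 + 3911/47768 = 306849917/398337352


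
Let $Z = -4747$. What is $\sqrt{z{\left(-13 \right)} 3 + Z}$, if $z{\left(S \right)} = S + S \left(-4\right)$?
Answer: $i \sqrt{4630} \approx 68.044 i$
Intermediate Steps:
$z{\left(S \right)} = - 3 S$ ($z{\left(S \right)} = S - 4 S = - 3 S$)
$\sqrt{z{\left(-13 \right)} 3 + Z} = \sqrt{\left(-3\right) \left(-13\right) 3 - 4747} = \sqrt{39 \cdot 3 - 4747} = \sqrt{117 - 4747} = \sqrt{-4630} = i \sqrt{4630}$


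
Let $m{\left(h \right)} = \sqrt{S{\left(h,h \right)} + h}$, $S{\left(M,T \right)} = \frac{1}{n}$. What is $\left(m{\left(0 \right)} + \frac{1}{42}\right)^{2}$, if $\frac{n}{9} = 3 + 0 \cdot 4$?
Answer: $\frac{199}{5292} + \frac{\sqrt{3}}{189} \approx 0.046768$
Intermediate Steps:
$n = 27$ ($n = 9 \left(3 + 0 \cdot 4\right) = 9 \left(3 + 0\right) = 9 \cdot 3 = 27$)
$S{\left(M,T \right)} = \frac{1}{27}$
$m{\left(h \right)} = \sqrt{\frac{1}{27} + h}$
$\left(m{\left(0 \right)} + \frac{1}{42}\right)^{2} = \left(\frac{\sqrt{3 + 81 \cdot 0}}{9} + \frac{1}{42}\right)^{2} = \left(\frac{\sqrt{3 + 0}}{9} + \frac{1}{42}\right)^{2} = \left(\frac{\sqrt{3}}{9} + \frac{1}{42}\right)^{2} = \left(\frac{1}{42} + \frac{\sqrt{3}}{9}\right)^{2}$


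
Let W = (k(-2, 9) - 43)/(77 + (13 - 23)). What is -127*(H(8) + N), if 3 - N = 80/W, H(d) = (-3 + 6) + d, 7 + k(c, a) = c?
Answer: -193294/13 ≈ -14869.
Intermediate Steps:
k(c, a) = -7 + c
W = -52/67 (W = ((-7 - 2) - 43)/(77 + (13 - 23)) = (-9 - 43)/(77 - 10) = -52/67 ≈ -0.77612)
H(d) = 3 + d
N = 1379/13 (N = 3 - 80/(-52/67) = 3 - 80*(-67)/52 = 3 - 1*(-1340/13) = 3 + 1340/13 = 1379/13 ≈ 106.08)
-127*(H(8) + N) = -127*((3 + 8) + 1379/13) = -127*(11 + 1379/13) = -127*1522/13 = -193294/13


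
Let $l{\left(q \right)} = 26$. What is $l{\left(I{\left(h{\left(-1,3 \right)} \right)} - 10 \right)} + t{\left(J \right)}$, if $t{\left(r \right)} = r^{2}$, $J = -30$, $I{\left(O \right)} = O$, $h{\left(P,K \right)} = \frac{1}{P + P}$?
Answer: $926$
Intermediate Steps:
$h{\left(P,K \right)} = \frac{1}{2 P}$
$l{\left(I{\left(h{\left(-1,3 \right)} \right)} - 10 \right)} + t{\left(J \right)} = 26 + \left(-30\right)^{2} = 26 + 900 = 926$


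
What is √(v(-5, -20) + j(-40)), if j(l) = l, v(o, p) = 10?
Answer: I*√30 ≈ 5.4772*I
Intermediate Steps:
√(v(-5, -20) + j(-40)) = √(10 - 40) = √(-30) = I*√30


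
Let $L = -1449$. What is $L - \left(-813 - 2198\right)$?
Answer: $1562$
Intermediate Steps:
$L - \left(-813 - 2198\right) = -1449 - \left(-813 - 2198\right) = -1449 - -3011 = -1449 + 3011 = 1562$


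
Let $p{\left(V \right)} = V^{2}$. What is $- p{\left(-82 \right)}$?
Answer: $-6724$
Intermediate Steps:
$- p{\left(-82 \right)} = - \left(-82\right)^{2} = \left(-1\right) 6724 = -6724$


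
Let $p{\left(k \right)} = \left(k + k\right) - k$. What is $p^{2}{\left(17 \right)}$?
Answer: $289$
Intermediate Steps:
$p{\left(k \right)} = k$ ($p{\left(k \right)} = 2 k - k = k$)
$p^{2}{\left(17 \right)} = 17^{2} = 289$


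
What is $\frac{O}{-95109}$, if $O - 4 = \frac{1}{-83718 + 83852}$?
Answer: $- \frac{179}{4248202} \approx -4.2135 \cdot 10^{-5}$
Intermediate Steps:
$O = \frac{537}{134}$ ($O = 4 + \frac{1}{-83718 + 83852} = 4 + \frac{1}{134} = \frac{537}{134} \approx 4.0075$)
$\frac{O}{-95109} = \frac{537}{134 \left(-95109\right)} = \frac{537}{134} \left(- \frac{1}{95109}\right) = - \frac{179}{4248202}$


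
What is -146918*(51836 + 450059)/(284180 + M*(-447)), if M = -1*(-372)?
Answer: -36868704805/58948 ≈ -6.2544e+5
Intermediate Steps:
M = 372
-146918*(51836 + 450059)/(284180 + M*(-447)) = -146918*(51836 + 450059)/(284180 + 372*(-447)) = -146918*501895/(284180 - 166284) = -146918/(117896*(1/501895)) = -146918/117896/501895 = -146918*501895/117896 = -36868704805/58948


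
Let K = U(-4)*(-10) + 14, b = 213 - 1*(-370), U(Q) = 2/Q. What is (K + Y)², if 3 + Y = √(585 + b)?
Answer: 1424 + 128*√73 ≈ 2517.6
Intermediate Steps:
b = 583 (b = 213 + 370 = 583)
Y = -3 + 4*√73 (Y = -3 + √(585 + 583) = -3 + √1168 = -3 + 4*√73 ≈ 31.176)
K = 19 (K = (2/(-4))*(-10) + 14 = (2*(-¼))*(-10) + 14 = -½*(-10) + 14 = 5 + 14 = 19)
(K + Y)² = (19 + (-3 + 4*√73))² = (16 + 4*√73)²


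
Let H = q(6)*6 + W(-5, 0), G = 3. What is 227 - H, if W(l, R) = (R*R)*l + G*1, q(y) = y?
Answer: 188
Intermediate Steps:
W(l, R) = 3 + l*R² (W(l, R) = (R*R)*l + 3*1 = R²*l + 3 = l*R² + 3 = 3 + l*R²)
H = 39 (H = 6*6 + (3 - 5*0²) = 36 + (3 - 5*0) = 36 + (3 + 0) = 36 + 3 = 39)
227 - H = 227 - 1*39 = 227 - 39 = 188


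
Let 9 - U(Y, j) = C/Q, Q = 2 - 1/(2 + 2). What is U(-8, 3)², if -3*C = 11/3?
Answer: 373321/3969 ≈ 94.059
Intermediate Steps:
C = -11/9 (C = -11/(3*3) = -⅓*11/3 = -11/9 ≈ -1.2222)
Q = 7/4 (Q = 2 - 1/4 = 2 - 1*¼ = 2 - ¼ = 7/4 ≈ 1.7500)
U(Y, j) = 611/63 (U(Y, j) = 9 - (-11)/(9*7/4) = 9 - (-11)*4/(9*7) = 9 - 1*(-44/63) = 9 + 44/63 = 611/63)
U(-8, 3)² = (611/63)² = 373321/3969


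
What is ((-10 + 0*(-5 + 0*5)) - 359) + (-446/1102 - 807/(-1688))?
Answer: -343134239/930088 ≈ -368.93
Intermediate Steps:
((-10 + 0*(-5 + 0*5)) - 359) + (-446/1102 - 807/(-1688)) = ((-10 + 0*(-5 + 0)) - 359) + (-446*1/1102 - 807*(-1/1688)) = ((-10 + 0*(-5)) - 359) + (-223/551 + 807/1688) = ((-10 + 0) - 359) + 68233/930088 = (-10 - 359) + 68233/930088 = -369 + 68233/930088 = -343134239/930088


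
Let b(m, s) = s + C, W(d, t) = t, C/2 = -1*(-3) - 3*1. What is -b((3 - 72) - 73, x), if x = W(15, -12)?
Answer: 12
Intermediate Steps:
C = 0 (C = 2*(-1*(-3) - 3*1) = 2*(3 - 3) = 2*0 = 0)
x = -12
b(m, s) = s (b(m, s) = s + 0 = s)
-b((3 - 72) - 73, x) = -1*(-12) = 12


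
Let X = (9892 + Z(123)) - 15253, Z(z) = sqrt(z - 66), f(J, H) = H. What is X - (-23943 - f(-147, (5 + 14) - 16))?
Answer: 18585 + sqrt(57) ≈ 18593.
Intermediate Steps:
Z(z) = sqrt(-66 + z)
X = -5361 + sqrt(57) (X = (9892 + sqrt(-66 + 123)) - 15253 = (9892 + sqrt(57)) - 15253 = -5361 + sqrt(57) ≈ -5353.5)
X - (-23943 - f(-147, (5 + 14) - 16)) = (-5361 + sqrt(57)) - (-23943 - ((5 + 14) - 16)) = (-5361 + sqrt(57)) - (-23943 - (19 - 16)) = (-5361 + sqrt(57)) - (-23943 - 1*3) = (-5361 + sqrt(57)) - (-23943 - 3) = (-5361 + sqrt(57)) - 1*(-23946) = (-5361 + sqrt(57)) + 23946 = 18585 + sqrt(57)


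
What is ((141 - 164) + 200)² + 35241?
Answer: 66570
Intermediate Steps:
((141 - 164) + 200)² + 35241 = (-23 + 200)² + 35241 = 177² + 35241 = 31329 + 35241 = 66570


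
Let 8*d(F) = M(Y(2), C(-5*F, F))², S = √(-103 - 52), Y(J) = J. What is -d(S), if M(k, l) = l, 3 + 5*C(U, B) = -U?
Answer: 1933/100 + 3*I*√155/20 ≈ 19.33 + 1.8675*I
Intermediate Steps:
C(U, B) = -⅗ - U/5 (C(U, B) = -⅗ + (-U)/5 = -⅗ - U/5)
S = I*√155 (S = √(-155) = I*√155 ≈ 12.45*I)
d(F) = (-⅗ + F)²/8 (d(F) = (-⅗ - (-1)*F)²/8 = (-⅗ + F)²/8)
-d(S) = -(3 - 5*I*√155)²/200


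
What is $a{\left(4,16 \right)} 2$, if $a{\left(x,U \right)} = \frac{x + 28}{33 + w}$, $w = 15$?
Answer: $\frac{4}{3} \approx 1.3333$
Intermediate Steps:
$a{\left(x,U \right)} = \frac{7}{12} + \frac{x}{48}$ ($a{\left(x,U \right)} = \frac{x + 28}{33 + 15} = \frac{28 + x}{48} = \left(28 + x\right) \frac{1}{48} = \frac{7}{12} + \frac{x}{48}$)
$a{\left(4,16 \right)} 2 = \left(\frac{7}{12} + \frac{1}{48} \cdot 4\right) 2 = \left(\frac{7}{12} + \frac{1}{12}\right) 2 = \frac{2}{3} \cdot 2 = \frac{4}{3}$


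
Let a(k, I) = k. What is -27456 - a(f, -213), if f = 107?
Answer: -27563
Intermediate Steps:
-27456 - a(f, -213) = -27456 - 1*107 = -27456 - 107 = -27563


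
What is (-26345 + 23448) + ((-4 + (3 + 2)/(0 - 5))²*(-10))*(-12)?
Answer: 103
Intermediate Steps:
(-26345 + 23448) + ((-4 + (3 + 2)/(0 - 5))²*(-10))*(-12) = -2897 + ((-4 + 5/(-5))²*(-10))*(-12) = -2897 + ((-4 + 5*(-⅕))²*(-10))*(-12) = -2897 + ((-4 - 1)²*(-10))*(-12) = -2897 + ((-5)²*(-10))*(-12) = -2897 + (25*(-10))*(-12) = -2897 - 250*(-12) = -2897 + 3000 = 103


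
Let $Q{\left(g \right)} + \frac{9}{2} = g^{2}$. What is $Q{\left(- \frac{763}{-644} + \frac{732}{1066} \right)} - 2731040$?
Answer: $- \frac{6566868087380311}{2404529296} \approx -2.731 \cdot 10^{6}$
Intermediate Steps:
$Q{\left(g \right)} = - \frac{9}{2} + g^{2}$
$Q{\left(- \frac{763}{-644} + \frac{732}{1066} \right)} - 2731040 = \left(- \frac{9}{2} + \left(- \frac{763}{-644} + \frac{732}{1066}\right)^{2}\right) - 2731040 = \left(- \frac{9}{2} + \left(\left(-763\right) \left(- \frac{1}{644}\right) + 732 \cdot \frac{1}{1066}\right)^{2}\right) - 2731040 = \left(- \frac{9}{2} + \left(\frac{109}{92} + \frac{366}{533}\right)^{2}\right) - 2731040 = \left(- \frac{9}{2} + \left(\frac{91769}{49036}\right)^{2}\right) - 2731040 = \left(- \frac{9}{2} + \frac{8421549361}{2404529296}\right) - 2731040 = - \frac{2398832471}{2404529296} - 2731040 = - \frac{6566868087380311}{2404529296}$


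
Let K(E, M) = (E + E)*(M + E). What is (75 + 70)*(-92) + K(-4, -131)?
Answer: -12260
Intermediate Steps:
K(E, M) = 2*E*(E + M) (K(E, M) = (2*E)*(E + M) = 2*E*(E + M))
(75 + 70)*(-92) + K(-4, -131) = (75 + 70)*(-92) + 2*(-4)*(-4 - 131) = 145*(-92) + 2*(-4)*(-135) = -13340 + 1080 = -12260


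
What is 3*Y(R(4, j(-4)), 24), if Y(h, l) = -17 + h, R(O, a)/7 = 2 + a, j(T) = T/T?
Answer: 12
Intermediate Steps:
j(T) = 1
R(O, a) = 14 + 7*a (R(O, a) = 7*(2 + a) = 14 + 7*a)
3*Y(R(4, j(-4)), 24) = 3*(-17 + (14 + 7*1)) = 3*(-17 + (14 + 7)) = 3*(-17 + 21) = 3*4 = 12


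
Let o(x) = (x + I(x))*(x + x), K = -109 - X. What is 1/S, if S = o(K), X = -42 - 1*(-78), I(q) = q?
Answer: 1/84100 ≈ 1.1891e-5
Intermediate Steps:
X = 36 (X = -42 + 78 = 36)
K = -145 (K = -109 - 1*36 = -109 - 36 = -145)
o(x) = 4*x² (o(x) = (x + x)*(x + x) = (2*x)*(2*x) = 4*x²)
S = 84100 (S = 4*(-145)² = 4*21025 = 84100)
1/S = 1/84100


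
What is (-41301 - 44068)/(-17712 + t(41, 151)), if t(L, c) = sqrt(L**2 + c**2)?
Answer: 756027864/156845231 + 85369*sqrt(24482)/313690462 ≈ 4.8628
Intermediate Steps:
(-41301 - 44068)/(-17712 + t(41, 151)) = (-41301 - 44068)/(-17712 + sqrt(41**2 + 151**2)) = -85369/(-17712 + sqrt(1681 + 22801)) = -85369/(-17712 + sqrt(24482))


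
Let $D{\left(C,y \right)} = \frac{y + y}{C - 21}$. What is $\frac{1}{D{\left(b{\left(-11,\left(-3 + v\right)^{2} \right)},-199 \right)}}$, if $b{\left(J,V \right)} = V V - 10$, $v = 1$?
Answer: $\frac{15}{398} \approx 0.037688$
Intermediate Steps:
$b{\left(J,V \right)} = -10 + V^{2}$ ($b{\left(J,V \right)} = V^{2} - 10 = -10 + V^{2}$)
$D{\left(C,y \right)} = \frac{2 y}{-21 + C}$
$\frac{1}{D{\left(b{\left(-11,\left(-3 + v\right)^{2} \right)},-199 \right)}} = \frac{1}{2 \left(-199\right) \frac{1}{-21 - \left(10 - \left(\left(-3 + 1\right)^{2}\right)^{2}\right)}} = \frac{1}{2 \left(-199\right) \frac{1}{-21 - \left(10 - \left(\left(-2\right)^{2}\right)^{2}\right)}} = \frac{1}{2 \left(-199\right) \frac{1}{-21 - \left(10 - 4^{2}\right)}} = \frac{1}{2 \left(-199\right) \frac{1}{-21 + \left(-10 + 16\right)}} = \frac{1}{2 \left(-199\right) \frac{1}{-21 + 6}} = \frac{1}{2 \left(-199\right) \frac{1}{-15}} = \frac{1}{2 \left(-199\right) \left(- \frac{1}{15}\right)} = \frac{1}{\frac{398}{15}} = \frac{15}{398}$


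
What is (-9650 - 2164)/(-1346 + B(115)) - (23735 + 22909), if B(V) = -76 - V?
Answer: -71680014/1537 ≈ -46636.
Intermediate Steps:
(-9650 - 2164)/(-1346 + B(115)) - (23735 + 22909) = (-9650 - 2164)/(-1346 + (-76 - 1*115)) - (23735 + 22909) = -11814/(-1346 + (-76 - 115)) - 1*46644 = -11814/(-1346 - 191) - 46644 = -11814/(-1537) - 46644 = -11814*(-1/1537) - 46644 = 11814/1537 - 46644 = -71680014/1537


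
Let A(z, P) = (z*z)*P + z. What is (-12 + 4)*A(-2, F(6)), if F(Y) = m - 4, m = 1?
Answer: 112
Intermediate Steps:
F(Y) = -3 (F(Y) = 1 - 4 = -3)
A(z, P) = z + P*z**2 (A(z, P) = z**2*P + z = P*z**2 + z = z + P*z**2)
(-12 + 4)*A(-2, F(6)) = (-12 + 4)*(-2*(1 - 3*(-2))) = -(-16)*(1 + 6) = -(-16)*7 = -8*(-14) = 112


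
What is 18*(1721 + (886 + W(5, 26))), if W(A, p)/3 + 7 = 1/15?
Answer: 232758/5 ≈ 46552.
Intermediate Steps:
W(A, p) = -104/5 (W(A, p) = -21 + 3/15 = -21 + 3*(1/15) = -21 + 1/5 = -104/5)
18*(1721 + (886 + W(5, 26))) = 18*(1721 + (886 - 104/5)) = 18*(1721 + 4326/5) = 18*(12931/5) = 232758/5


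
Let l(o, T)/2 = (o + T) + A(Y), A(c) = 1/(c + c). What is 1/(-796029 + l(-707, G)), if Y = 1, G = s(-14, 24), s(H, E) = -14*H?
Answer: -1/797050 ≈ -1.2546e-6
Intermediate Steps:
G = 196 (G = -14*(-14) = 196)
A(c) = 1/(2*c)
l(o, T) = 1 + 2*T + 2*o (l(o, T) = 2*((o + T) + (½)/1) = 2*((T + o) + (½)*1) = 2*((T + o) + ½) = 2*(½ + T + o) = 1 + 2*T + 2*o)
1/(-796029 + l(-707, G)) = 1/(-796029 + (1 + 2*196 + 2*(-707))) = 1/(-796029 + (1 + 392 - 1414)) = 1/(-796029 - 1021) = 1/(-797050) = -1/797050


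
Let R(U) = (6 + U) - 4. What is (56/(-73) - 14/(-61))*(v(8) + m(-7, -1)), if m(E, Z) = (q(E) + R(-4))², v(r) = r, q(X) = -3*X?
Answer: -883386/4453 ≈ -198.38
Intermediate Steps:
R(U) = 2 + U
m(E, Z) = (-2 - 3*E)² (m(E, Z) = (-3*E + (2 - 4))² = (-3*E - 2)² = (-2 - 3*E)²)
(56/(-73) - 14/(-61))*(v(8) + m(-7, -1)) = (56/(-73) - 14/(-61))*(8 + (2 + 3*(-7))²) = (56*(-1/73) - 14*(-1/61))*(8 + (2 - 21)²) = (-56/73 + 14/61)*(8 + (-19)²) = -2394*(8 + 361)/4453 = -2394/4453*369 = -883386/4453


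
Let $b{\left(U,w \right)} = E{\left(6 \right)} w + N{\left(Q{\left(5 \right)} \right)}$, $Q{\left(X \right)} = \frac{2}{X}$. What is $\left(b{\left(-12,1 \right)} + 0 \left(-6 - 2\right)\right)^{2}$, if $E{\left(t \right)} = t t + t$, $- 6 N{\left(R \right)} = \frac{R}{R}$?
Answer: $\frac{63001}{36} \approx 1750.0$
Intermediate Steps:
$N{\left(R \right)} = - \frac{1}{6}$ ($N{\left(R \right)} = - \frac{R \frac{1}{R}}{6} = \left(- \frac{1}{6}\right) 1 = - \frac{1}{6}$)
$E{\left(t \right)} = t + t^{2}$ ($E{\left(t \right)} = t^{2} + t = t + t^{2}$)
$b{\left(U,w \right)} = - \frac{1}{6} + 42 w$ ($b{\left(U,w \right)} = 6 \left(1 + 6\right) w - \frac{1}{6} = 6 \cdot 7 w - \frac{1}{6} = 42 w - \frac{1}{6} = - \frac{1}{6} + 42 w$)
$\left(b{\left(-12,1 \right)} + 0 \left(-6 - 2\right)\right)^{2} = \left(\left(- \frac{1}{6} + 42 \cdot 1\right) + 0 \left(-6 - 2\right)\right)^{2} = \left(\left(- \frac{1}{6} + 42\right) + 0 \left(-8\right)\right)^{2} = \left(\frac{251}{6} + 0\right)^{2} = \left(\frac{251}{6}\right)^{2} = \frac{63001}{36}$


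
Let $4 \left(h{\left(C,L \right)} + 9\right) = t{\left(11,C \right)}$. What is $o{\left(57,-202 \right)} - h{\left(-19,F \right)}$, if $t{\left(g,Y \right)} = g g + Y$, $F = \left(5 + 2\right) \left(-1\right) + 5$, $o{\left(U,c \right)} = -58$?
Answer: $- \frac{149}{2} \approx -74.5$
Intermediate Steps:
$F = -2$ ($F = 7 \left(-1\right) + 5 = -7 + 5 = -2$)
$t{\left(g,Y \right)} = Y + g^{2}$ ($t{\left(g,Y \right)} = g^{2} + Y = Y + g^{2}$)
$h{\left(C,L \right)} = \frac{85}{4} + \frac{C}{4}$ ($h{\left(C,L \right)} = -9 + \frac{C + 11^{2}}{4} = -9 + \frac{C + 121}{4} = -9 + \frac{121 + C}{4} = -9 + \left(\frac{121}{4} + \frac{C}{4}\right) = \frac{85}{4} + \frac{C}{4}$)
$o{\left(57,-202 \right)} - h{\left(-19,F \right)} = -58 - \left(\frac{85}{4} + \frac{1}{4} \left(-19\right)\right) = -58 - \left(\frac{85}{4} - \frac{19}{4}\right) = -58 - \frac{33}{2} = - \frac{149}{2}$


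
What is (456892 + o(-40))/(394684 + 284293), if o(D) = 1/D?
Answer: 18275679/27159080 ≈ 0.67291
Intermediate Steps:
(456892 + o(-40))/(394684 + 284293) = (456892 + 1/(-40))/(394684 + 284293) = (456892 - 1/40)/678977 = (18275679/40)*(1/678977) = 18275679/27159080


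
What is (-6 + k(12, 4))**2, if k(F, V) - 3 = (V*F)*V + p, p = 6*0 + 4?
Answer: 37249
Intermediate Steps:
p = 4 (p = 0 + 4 = 4)
k(F, V) = 7 + F*V**2 (k(F, V) = 3 + ((V*F)*V + 4) = 3 + ((F*V)*V + 4) = 3 + (F*V**2 + 4) = 3 + (4 + F*V**2) = 7 + F*V**2)
(-6 + k(12, 4))**2 = (-6 + (7 + 12*4**2))**2 = (-6 + (7 + 12*16))**2 = (-6 + (7 + 192))**2 = (-6 + 199)**2 = 193**2 = 37249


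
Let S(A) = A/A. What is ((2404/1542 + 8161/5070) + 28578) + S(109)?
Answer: 37242279967/1302990 ≈ 28582.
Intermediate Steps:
S(A) = 1
((2404/1542 + 8161/5070) + 28578) + S(109) = ((2404/1542 + 8161/5070) + 28578) + 1 = ((2404*(1/1542) + 8161*(1/5070)) + 28578) + 1 = ((1202/771 + 8161/5070) + 28578) + 1 = (4128757/1302990 + 28578) + 1 = 37240976977/1302990 + 1 = 37242279967/1302990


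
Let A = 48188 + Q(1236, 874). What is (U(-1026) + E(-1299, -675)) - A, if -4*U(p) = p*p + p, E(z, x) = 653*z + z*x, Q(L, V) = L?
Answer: -567517/2 ≈ -2.8376e+5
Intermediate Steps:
E(z, x) = 653*z + x*z
U(p) = -p/4 - p²/4 (U(p) = -(p*p + p)/4 = -(p² + p)/4 = -(p + p²)/4 = -p/4 - p²/4)
A = 49424 (A = 48188 + 1236 = 49424)
(U(-1026) + E(-1299, -675)) - A = (-¼*(-1026)*(1 - 1026) - 1299*(653 - 675)) - 1*49424 = (-¼*(-1026)*(-1025) - 1299*(-22)) - 49424 = (-525825/2 + 28578) - 49424 = -468669/2 - 49424 = -567517/2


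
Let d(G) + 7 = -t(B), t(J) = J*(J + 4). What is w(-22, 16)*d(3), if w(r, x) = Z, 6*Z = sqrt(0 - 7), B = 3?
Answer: -14*I*sqrt(7)/3 ≈ -12.347*I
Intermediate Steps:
Z = I*sqrt(7)/6 (Z = sqrt(0 - 7)/6 = sqrt(-7)/6 = (I*sqrt(7))/6 = I*sqrt(7)/6 ≈ 0.44096*I)
t(J) = J*(4 + J)
d(G) = -28 (d(G) = -7 - 3*(4 + 3) = -7 - 3*7 = -7 - 1*21 = -7 - 21 = -28)
w(r, x) = I*sqrt(7)/6
w(-22, 16)*d(3) = (I*sqrt(7)/6)*(-28) = -14*I*sqrt(7)/3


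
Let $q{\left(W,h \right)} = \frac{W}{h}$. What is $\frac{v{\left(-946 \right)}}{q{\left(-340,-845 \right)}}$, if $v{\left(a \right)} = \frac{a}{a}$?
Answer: $\frac{169}{68} \approx 2.4853$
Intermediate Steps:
$v{\left(a \right)} = 1$
$\frac{v{\left(-946 \right)}}{q{\left(-340,-845 \right)}} = 1 \frac{1}{\left(-340\right) \frac{1}{-845}} = 1 \frac{1}{\left(-340\right) \left(- \frac{1}{845}\right)} = 1 \frac{1}{\frac{68}{169}} = 1 \cdot \frac{169}{68} = \frac{169}{68}$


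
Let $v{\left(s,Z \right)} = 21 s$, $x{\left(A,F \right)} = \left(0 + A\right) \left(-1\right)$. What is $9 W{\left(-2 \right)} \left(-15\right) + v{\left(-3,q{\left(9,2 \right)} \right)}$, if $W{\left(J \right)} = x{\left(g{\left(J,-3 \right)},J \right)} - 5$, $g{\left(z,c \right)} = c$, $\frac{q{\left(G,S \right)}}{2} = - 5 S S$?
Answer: $207$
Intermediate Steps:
$q{\left(G,S \right)} = - 10 S^{2}$ ($q{\left(G,S \right)} = 2 - 5 S S = 2 \left(- 5 S^{2}\right) = - 10 S^{2}$)
$x{\left(A,F \right)} = - A$ ($x{\left(A,F \right)} = A \left(-1\right) = - A$)
$W{\left(J \right)} = -2$ ($W{\left(J \right)} = \left(-1\right) \left(-3\right) - 5 = 3 - 5 = -2$)
$9 W{\left(-2 \right)} \left(-15\right) + v{\left(-3,q{\left(9,2 \right)} \right)} = 9 \left(-2\right) \left(-15\right) + 21 \left(-3\right) = \left(-18\right) \left(-15\right) - 63 = 270 - 63 = 207$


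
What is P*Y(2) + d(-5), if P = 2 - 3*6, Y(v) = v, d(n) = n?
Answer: -37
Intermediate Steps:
P = -16 (P = 2 - 18 = -16)
P*Y(2) + d(-5) = -16*2 - 5 = -32 - 5 = -37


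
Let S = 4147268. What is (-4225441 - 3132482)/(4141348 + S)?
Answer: -2452641/2762872 ≈ -0.88771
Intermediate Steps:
(-4225441 - 3132482)/(4141348 + S) = (-4225441 - 3132482)/(4141348 + 4147268) = -7357923/8288616 = -7357923*1/8288616 = -2452641/2762872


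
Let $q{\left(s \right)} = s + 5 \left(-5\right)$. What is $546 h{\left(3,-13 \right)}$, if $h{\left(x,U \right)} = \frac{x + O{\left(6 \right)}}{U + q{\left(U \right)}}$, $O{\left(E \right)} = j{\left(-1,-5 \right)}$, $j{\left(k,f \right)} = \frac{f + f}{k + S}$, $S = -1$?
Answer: $- \frac{1456}{17} \approx -85.647$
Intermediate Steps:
$j{\left(k,f \right)} = \frac{2 f}{-1 + k}$ ($j{\left(k,f \right)} = \frac{f + f}{k - 1} = \frac{2 f}{-1 + k}$)
$O{\left(E \right)} = 5$ ($O{\left(E \right)} = 2 \left(-5\right) \frac{1}{-1 - 1} = 2 \left(-5\right) \frac{1}{-2} = 2 \left(-5\right) \left(- \frac{1}{2}\right) = 5$)
$q{\left(s \right)} = -25 + s$ ($q{\left(s \right)} = s - 25 = -25 + s$)
$h{\left(x,U \right)} = \frac{5 + x}{-25 + 2 U}$ ($h{\left(x,U \right)} = \frac{x + 5}{U + \left(-25 + U\right)} = \frac{5 + x}{-25 + 2 U}$)
$546 h{\left(3,-13 \right)} = 546 \frac{5 + 3}{-25 + 2 \left(-13\right)} = 546 \frac{1}{-25 - 26} \cdot 8 = 546 \frac{1}{-51} \cdot 8 = 546 \left(\left(- \frac{1}{51}\right) 8\right) = 546 \left(- \frac{8}{51}\right) = - \frac{1456}{17}$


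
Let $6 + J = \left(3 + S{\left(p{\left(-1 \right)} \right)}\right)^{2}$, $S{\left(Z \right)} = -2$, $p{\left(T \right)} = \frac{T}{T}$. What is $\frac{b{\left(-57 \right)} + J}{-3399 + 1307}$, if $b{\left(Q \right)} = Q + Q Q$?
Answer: $- \frac{3187}{2092} \approx -1.5234$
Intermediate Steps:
$p{\left(T \right)} = 1$
$b{\left(Q \right)} = Q + Q^{2}$
$J = -5$ ($J = -6 + \left(3 - 2\right)^{2} = -6 + 1^{2} = -6 + 1 = -5$)
$\frac{b{\left(-57 \right)} + J}{-3399 + 1307} = \frac{- 57 \left(1 - 57\right) - 5}{-3399 + 1307} = \frac{\left(-57\right) \left(-56\right) - 5}{-2092} = \left(3192 - 5\right) \left(- \frac{1}{2092}\right) = 3187 \left(- \frac{1}{2092}\right) = - \frac{3187}{2092}$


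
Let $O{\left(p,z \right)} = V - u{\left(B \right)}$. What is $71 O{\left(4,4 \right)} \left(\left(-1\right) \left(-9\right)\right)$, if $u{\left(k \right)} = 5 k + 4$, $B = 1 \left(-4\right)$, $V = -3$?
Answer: $8307$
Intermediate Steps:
$B = -4$
$u{\left(k \right)} = 4 + 5 k$
$O{\left(p,z \right)} = 13$ ($O{\left(p,z \right)} = -3 - \left(4 + 5 \left(-4\right)\right) = -3 - \left(4 - 20\right) = -3 - -16 = -3 + 16 = 13$)
$71 O{\left(4,4 \right)} \left(\left(-1\right) \left(-9\right)\right) = 71 \cdot 13 \left(\left(-1\right) \left(-9\right)\right) = 923 \cdot 9 = 8307$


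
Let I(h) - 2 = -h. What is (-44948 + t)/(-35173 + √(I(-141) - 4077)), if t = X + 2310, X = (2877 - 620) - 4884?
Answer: 1592105845/1237143863 + 45265*I*√3934/1237143863 ≈ 1.2869 + 0.0022949*I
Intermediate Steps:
I(h) = 2 - h
X = -2627 (X = 2257 - 4884 = -2627)
t = -317 (t = -2627 + 2310 = -317)
(-44948 + t)/(-35173 + √(I(-141) - 4077)) = (-44948 - 317)/(-35173 + √((2 - 1*(-141)) - 4077)) = -45265/(-35173 + √((2 + 141) - 4077)) = -45265/(-35173 + √(143 - 4077)) = -45265/(-35173 + √(-3934)) = -45265/(-35173 + I*√3934)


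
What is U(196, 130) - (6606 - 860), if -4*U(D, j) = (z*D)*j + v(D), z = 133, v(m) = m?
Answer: -853005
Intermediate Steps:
U(D, j) = -D/4 - 133*D*j/4 (U(D, j) = -((133*D)*j + D)/4 = -(133*D*j + D)/4 = -(D + 133*D*j)/4 = -D/4 - 133*D*j/4)
U(196, 130) - (6606 - 860) = (¼)*196*(-1 - 133*130) - (6606 - 860) = (¼)*196*(-1 - 17290) - 1*5746 = (¼)*196*(-17291) - 5746 = -847259 - 5746 = -853005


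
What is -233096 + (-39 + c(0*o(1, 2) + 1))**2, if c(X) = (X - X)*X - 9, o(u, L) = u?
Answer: -230792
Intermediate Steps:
c(X) = -9 (c(X) = 0*X - 9 = 0 - 9 = -9)
-233096 + (-39 + c(0*o(1, 2) + 1))**2 = -233096 + (-39 - 9)**2 = -233096 + (-48)**2 = -233096 + 2304 = -230792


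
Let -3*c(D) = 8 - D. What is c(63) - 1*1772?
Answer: -5261/3 ≈ -1753.7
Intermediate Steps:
c(D) = -8/3 + D/3 (c(D) = -(8 - D)/3 = -8/3 + D/3)
c(63) - 1*1772 = (-8/3 + (⅓)*63) - 1*1772 = (-8/3 + 21) - 1772 = 55/3 - 1772 = -5261/3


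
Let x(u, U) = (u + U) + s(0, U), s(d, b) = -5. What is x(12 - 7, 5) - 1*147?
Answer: -142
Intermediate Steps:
x(u, U) = -5 + U + u (x(u, U) = (u + U) - 5 = (U + u) - 5 = -5 + U + u)
x(12 - 7, 5) - 1*147 = (-5 + 5 + (12 - 7)) - 1*147 = (-5 + 5 + 5) - 147 = 5 - 147 = -142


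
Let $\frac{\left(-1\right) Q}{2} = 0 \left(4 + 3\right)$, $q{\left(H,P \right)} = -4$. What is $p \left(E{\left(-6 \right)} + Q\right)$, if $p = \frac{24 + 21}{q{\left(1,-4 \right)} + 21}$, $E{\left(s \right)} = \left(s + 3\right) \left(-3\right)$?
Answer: $\frac{405}{17} \approx 23.824$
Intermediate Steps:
$E{\left(s \right)} = -9 - 3 s$ ($E{\left(s \right)} = \left(3 + s\right) \left(-3\right) = -9 - 3 s$)
$Q = 0$ ($Q = - 2 \cdot 0 \left(4 + 3\right) = - 2 \cdot 0 \cdot 7 = \left(-2\right) 0 = 0$)
$p = \frac{45}{17}$ ($p = \frac{24 + 21}{-4 + 21} = \frac{45}{17} \approx 2.6471$)
$p \left(E{\left(-6 \right)} + Q\right) = \frac{45 \left(\left(-9 - -18\right) + 0\right)}{17} = \frac{45 \left(\left(-9 + 18\right) + 0\right)}{17} = \frac{45 \left(9 + 0\right)}{17} = \frac{45}{17} \cdot 9 = \frac{405}{17}$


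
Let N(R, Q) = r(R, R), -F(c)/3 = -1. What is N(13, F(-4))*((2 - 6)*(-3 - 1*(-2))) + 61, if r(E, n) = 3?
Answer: 73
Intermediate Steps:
F(c) = 3 (F(c) = -3*(-1) = 3)
N(R, Q) = 3
N(13, F(-4))*((2 - 6)*(-3 - 1*(-2))) + 61 = 3*((2 - 6)*(-3 - 1*(-2))) + 61 = 3*(-4*(-3 + 2)) + 61 = 3*(-4*(-1)) + 61 = 3*4 + 61 = 12 + 61 = 73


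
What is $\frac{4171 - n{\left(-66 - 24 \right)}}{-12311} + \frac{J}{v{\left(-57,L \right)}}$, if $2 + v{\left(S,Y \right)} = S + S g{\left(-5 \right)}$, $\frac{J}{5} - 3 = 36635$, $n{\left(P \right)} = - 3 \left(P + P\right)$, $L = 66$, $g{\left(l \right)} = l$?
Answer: $\frac{1127215742}{1391143} \approx 810.28$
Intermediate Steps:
$n{\left(P \right)} = - 6 P$ ($n{\left(P \right)} = - 3 \cdot 2 P = - 6 P$)
$J = 183190$ ($J = 15 + 5 \cdot 36635 = 15 + 183175 = 183190$)
$v{\left(S,Y \right)} = -2 - 4 S$ ($v{\left(S,Y \right)} = -2 + \left(S + S \left(-5\right)\right) = -2 + \left(S - 5 S\right) = -2 - 4 S$)
$\frac{4171 - n{\left(-66 - 24 \right)}}{-12311} + \frac{J}{v{\left(-57,L \right)}} = \frac{4171 - - 6 \left(-66 - 24\right)}{-12311} + \frac{183190}{-2 - -228} = \left(4171 - \left(-6\right) \left(-90\right)\right) \left(- \frac{1}{12311}\right) + \frac{183190}{-2 + 228} = \left(4171 - 540\right) \left(- \frac{1}{12311}\right) + \frac{183190}{226} = \left(4171 - 540\right) \left(- \frac{1}{12311}\right) + 183190 \cdot \frac{1}{226} = 3631 \left(- \frac{1}{12311}\right) + \frac{91595}{113} = - \frac{3631}{12311} + \frac{91595}{113} = \frac{1127215742}{1391143}$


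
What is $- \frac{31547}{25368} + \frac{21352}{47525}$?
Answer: $- \frac{957613639}{1205614200} \approx -0.7943$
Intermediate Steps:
$- \frac{31547}{25368} + \frac{21352}{47525} = - \frac{957613639}{1205614200}$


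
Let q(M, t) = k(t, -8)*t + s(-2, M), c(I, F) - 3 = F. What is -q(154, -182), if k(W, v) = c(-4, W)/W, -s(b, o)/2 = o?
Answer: 487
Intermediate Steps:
c(I, F) = 3 + F
s(b, o) = -2*o
k(W, v) = (3 + W)/W
q(M, t) = 3 + t - 2*M (q(M, t) = ((3 + t)/t)*t - 2*M = (3 + t) - 2*M = 3 + t - 2*M)
-q(154, -182) = -(3 - 182 - 2*154) = -(3 - 182 - 308) = -1*(-487) = 487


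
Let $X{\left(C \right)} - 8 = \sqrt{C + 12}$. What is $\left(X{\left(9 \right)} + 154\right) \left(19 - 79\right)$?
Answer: $-9720 - 60 \sqrt{21} \approx -9995.0$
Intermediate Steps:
$X{\left(C \right)} = 8 + \sqrt{12 + C}$ ($X{\left(C \right)} = 8 + \sqrt{C + 12} = 8 + \sqrt{12 + C}$)
$\left(X{\left(9 \right)} + 154\right) \left(19 - 79\right) = \left(\left(8 + \sqrt{12 + 9}\right) + 154\right) \left(19 - 79\right) = \left(\left(8 + \sqrt{21}\right) + 154\right) \left(-60\right) = \left(162 + \sqrt{21}\right) \left(-60\right) = -9720 - 60 \sqrt{21}$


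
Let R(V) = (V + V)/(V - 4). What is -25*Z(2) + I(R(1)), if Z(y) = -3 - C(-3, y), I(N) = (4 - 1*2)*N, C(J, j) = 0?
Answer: 221/3 ≈ 73.667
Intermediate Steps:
R(V) = 2*V/(-4 + V) (R(V) = (2*V)/(-4 + V) = 2*V/(-4 + V))
I(N) = 2*N (I(N) = (4 - 2)*N = 2*N)
Z(y) = -3 (Z(y) = -3 - 1*0 = -3 + 0 = -3)
-25*Z(2) + I(R(1)) = -25*(-3) + 2*(2*1/(-4 + 1)) = 75 + 2*(2*1/(-3)) = 75 + 2*(2*1*(-⅓)) = 75 + 2*(-⅔) = 75 - 4/3 = 221/3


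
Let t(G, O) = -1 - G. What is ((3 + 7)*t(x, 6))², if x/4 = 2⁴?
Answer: 422500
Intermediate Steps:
x = 64 (x = 4*2⁴ = 4*16 = 64)
((3 + 7)*t(x, 6))² = ((3 + 7)*(-1 - 1*64))² = (10*(-1 - 64))² = (10*(-65))² = (-650)² = 422500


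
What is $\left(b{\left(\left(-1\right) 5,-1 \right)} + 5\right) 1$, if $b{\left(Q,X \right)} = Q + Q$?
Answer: $-5$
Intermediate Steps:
$b{\left(Q,X \right)} = 2 Q$
$\left(b{\left(\left(-1\right) 5,-1 \right)} + 5\right) 1 = \left(2 \left(\left(-1\right) 5\right) + 5\right) 1 = \left(2 \left(-5\right) + 5\right) 1 = \left(-10 + 5\right) 1 = \left(-5\right) 1 = -5$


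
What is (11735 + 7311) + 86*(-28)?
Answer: 16638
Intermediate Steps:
(11735 + 7311) + 86*(-28) = 19046 - 2408 = 16638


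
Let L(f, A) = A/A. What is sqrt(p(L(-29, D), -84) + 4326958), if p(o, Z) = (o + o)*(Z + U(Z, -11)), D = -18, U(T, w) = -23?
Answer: 2*sqrt(1081686) ≈ 2080.1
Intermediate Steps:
L(f, A) = 1
p(o, Z) = 2*o*(-23 + Z) (p(o, Z) = (o + o)*(Z - 23) = (2*o)*(-23 + Z) = 2*o*(-23 + Z))
sqrt(p(L(-29, D), -84) + 4326958) = sqrt(2*1*(-23 - 84) + 4326958) = sqrt(2*1*(-107) + 4326958) = sqrt(-214 + 4326958) = sqrt(4326744) = 2*sqrt(1081686)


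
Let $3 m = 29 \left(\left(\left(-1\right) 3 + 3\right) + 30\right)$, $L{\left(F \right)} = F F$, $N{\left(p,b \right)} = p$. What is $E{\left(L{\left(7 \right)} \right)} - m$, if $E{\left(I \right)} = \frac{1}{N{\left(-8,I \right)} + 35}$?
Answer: $- \frac{7829}{27} \approx -289.96$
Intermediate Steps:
$L{\left(F \right)} = F^{2}$
$E{\left(I \right)} = \frac{1}{27}$ ($E{\left(I \right)} = \frac{1}{-8 + 35} = \frac{1}{27}$)
$m = 290$ ($m = \frac{29 \left(\left(\left(-1\right) 3 + 3\right) + 30\right)}{3} = \frac{29 \left(\left(-3 + 3\right) + 30\right)}{3} = \frac{29 \left(0 + 30\right)}{3} = \frac{29 \cdot 30}{3} = \frac{1}{3} \cdot 870 = 290$)
$E{\left(L{\left(7 \right)} \right)} - m = \frac{1}{27} - 290 = - \frac{7829}{27}$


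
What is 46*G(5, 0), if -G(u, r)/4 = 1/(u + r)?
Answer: -184/5 ≈ -36.800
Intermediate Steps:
G(u, r) = -4/(r + u) (G(u, r) = -4/(u + r) = -4/(r + u))
46*G(5, 0) = 46*(-4/(0 + 5)) = 46*(-4/5) = 46*(-4*⅕) = 46*(-⅘) = -184/5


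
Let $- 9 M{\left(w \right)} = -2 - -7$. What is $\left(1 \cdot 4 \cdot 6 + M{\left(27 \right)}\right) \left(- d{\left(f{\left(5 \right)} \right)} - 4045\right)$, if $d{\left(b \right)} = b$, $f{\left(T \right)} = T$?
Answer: $-94950$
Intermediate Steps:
$M{\left(w \right)} = - \frac{5}{9}$ ($M{\left(w \right)} = - \frac{-2 - -7}{9} = - \frac{-2 + 7}{9} = \left(- \frac{1}{9}\right) 5 = - \frac{5}{9}$)
$\left(1 \cdot 4 \cdot 6 + M{\left(27 \right)}\right) \left(- d{\left(f{\left(5 \right)} \right)} - 4045\right) = \left(1 \cdot 4 \cdot 6 - \frac{5}{9}\right) \left(\left(-1\right) 5 - 4045\right) = \left(4 \cdot 6 - \frac{5}{9}\right) \left(-5 - 4045\right) = \left(24 - \frac{5}{9}\right) \left(-4050\right) = \frac{211}{9} \left(-4050\right) = -94950$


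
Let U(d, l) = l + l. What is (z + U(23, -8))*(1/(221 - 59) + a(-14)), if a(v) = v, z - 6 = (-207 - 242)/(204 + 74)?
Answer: 7320143/45036 ≈ 162.54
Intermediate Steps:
U(d, l) = 2*l
z = 1219/278 (z = 6 + (-207 - 242)/(204 + 74) = 6 - 449/278 = 1219/278 ≈ 4.3849)
(z + U(23, -8))*(1/(221 - 59) + a(-14)) = (1219/278 + 2*(-8))*(1/(221 - 59) - 14) = (1219/278 - 16)*(1/162 - 14) = -3229*(1/162 - 14)/278 = -3229/278*(-2267/162) = 7320143/45036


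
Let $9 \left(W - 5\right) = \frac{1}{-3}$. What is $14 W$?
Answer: $\frac{1876}{27} \approx 69.481$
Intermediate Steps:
$W = \frac{134}{27}$ ($W = 5 + \frac{1}{9 \left(-3\right)} = 5 + \frac{1}{9} \left(- \frac{1}{3}\right) = 5 - \frac{1}{27} = \frac{134}{27} \approx 4.963$)
$14 W = 14 \cdot \frac{134}{27} = \frac{1876}{27}$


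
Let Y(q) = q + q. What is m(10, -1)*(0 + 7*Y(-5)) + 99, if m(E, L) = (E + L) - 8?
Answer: 29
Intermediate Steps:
Y(q) = 2*q
m(E, L) = -8 + E + L
m(10, -1)*(0 + 7*Y(-5)) + 99 = (-8 + 10 - 1)*(0 + 7*(2*(-5))) + 99 = 1*(0 + 7*(-10)) + 99 = 1*(0 - 70) + 99 = 1*(-70) + 99 = -70 + 99 = 29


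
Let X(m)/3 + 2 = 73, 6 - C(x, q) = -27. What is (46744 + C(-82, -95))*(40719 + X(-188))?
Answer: 1914676164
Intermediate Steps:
C(x, q) = 33 (C(x, q) = 6 - 1*(-27) = 6 + 27 = 33)
X(m) = 213 (X(m) = -6 + 3*73 = -6 + 219 = 213)
(46744 + C(-82, -95))*(40719 + X(-188)) = (46744 + 33)*(40719 + 213) = 46777*40932 = 1914676164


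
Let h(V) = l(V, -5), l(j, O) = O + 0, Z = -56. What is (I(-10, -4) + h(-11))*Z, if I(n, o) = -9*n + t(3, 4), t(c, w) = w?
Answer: -4984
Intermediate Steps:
l(j, O) = O
I(n, o) = 4 - 9*n (I(n, o) = -9*n + 4 = 4 - 9*n)
h(V) = -5
(I(-10, -4) + h(-11))*Z = ((4 - 9*(-10)) - 5)*(-56) = ((4 + 90) - 5)*(-56) = (94 - 5)*(-56) = 89*(-56) = -4984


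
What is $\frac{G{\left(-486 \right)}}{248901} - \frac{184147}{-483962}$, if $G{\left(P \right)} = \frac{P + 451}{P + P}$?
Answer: $\frac{22275513478577}{58542892120332} \approx 0.3805$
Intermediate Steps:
$G{\left(P \right)} = \frac{451 + P}{2 P}$
$\frac{G{\left(-486 \right)}}{248901} - \frac{184147}{-483962} = \frac{\frac{1}{2} \frac{1}{-486} \left(451 - 486\right)}{248901} - \frac{184147}{-483962} = \frac{1}{2} \left(- \frac{1}{486}\right) \left(-35\right) \frac{1}{248901} - - \frac{184147}{483962} = \frac{35}{972} \cdot \frac{1}{248901} + \frac{184147}{483962} = \frac{35}{241931772} + \frac{184147}{483962} = \frac{22275513478577}{58542892120332}$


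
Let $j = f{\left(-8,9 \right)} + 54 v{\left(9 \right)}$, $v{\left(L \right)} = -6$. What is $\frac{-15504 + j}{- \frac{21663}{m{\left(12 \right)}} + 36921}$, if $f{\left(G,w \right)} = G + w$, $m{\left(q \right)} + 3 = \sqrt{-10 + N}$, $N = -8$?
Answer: $- \frac{16380112}{41007339} + \frac{2005031 i \sqrt{2}}{82014678} \approx -0.39944 + 0.034574 i$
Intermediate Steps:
$m{\left(q \right)} = -3 + 3 i \sqrt{2}$ ($m{\left(q \right)} = -3 + \sqrt{-10 - 8} = -3 + \sqrt{-18} = -3 + 3 i \sqrt{2}$)
$j = -323$ ($j = \left(-8 + 9\right) + 54 \left(-6\right) = 1 - 324 = -323$)
$\frac{-15504 + j}{- \frac{21663}{m{\left(12 \right)}} + 36921} = \frac{-15504 - 323}{- \frac{21663}{-3 + 3 i \sqrt{2}} + 36921} = - \frac{15827}{36921 - \frac{21663}{-3 + 3 i \sqrt{2}}}$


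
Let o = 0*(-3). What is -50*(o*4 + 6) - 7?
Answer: -307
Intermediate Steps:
o = 0
-50*(o*4 + 6) - 7 = -50*(0*4 + 6) - 7 = -50*(0 + 6) - 7 = -50*6 - 7 = -300 - 7 = -307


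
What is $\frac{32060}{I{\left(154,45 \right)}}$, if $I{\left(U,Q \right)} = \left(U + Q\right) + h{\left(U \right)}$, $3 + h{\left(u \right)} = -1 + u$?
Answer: $\frac{32060}{349} \approx 91.862$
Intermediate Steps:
$h{\left(u \right)} = -4 + u$ ($h{\left(u \right)} = -3 + \left(-1 + u\right) = -4 + u$)
$I{\left(U,Q \right)} = -4 + Q + 2 U$ ($I{\left(U,Q \right)} = \left(U + Q\right) + \left(-4 + U\right) = \left(Q + U\right) + \left(-4 + U\right) = -4 + Q + 2 U$)
$\frac{32060}{I{\left(154,45 \right)}} = \frac{32060}{-4 + 45 + 2 \cdot 154} = \frac{32060}{-4 + 45 + 308} = \frac{32060}{349}$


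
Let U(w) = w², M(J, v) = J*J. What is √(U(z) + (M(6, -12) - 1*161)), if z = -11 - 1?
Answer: √19 ≈ 4.3589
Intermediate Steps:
M(J, v) = J²
z = -12
√(U(z) + (M(6, -12) - 1*161)) = √((-12)² + (6² - 1*161)) = √(144 + (36 - 161)) = √(144 - 125) = √19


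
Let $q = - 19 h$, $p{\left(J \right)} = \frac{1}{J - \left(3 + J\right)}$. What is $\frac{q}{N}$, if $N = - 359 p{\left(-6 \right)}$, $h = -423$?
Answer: $\frac{24111}{359} \approx 67.161$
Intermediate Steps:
$p{\left(J \right)} = - \frac{1}{3}$ ($p{\left(J \right)} = \frac{1}{-3} = - \frac{1}{3}$)
$N = \frac{359}{3}$ ($N = \left(-359\right) \left(- \frac{1}{3}\right) = \frac{359}{3} \approx 119.67$)
$q = 8037$ ($q = \left(-19\right) \left(-423\right) = 8037$)
$\frac{q}{N} = \frac{8037}{\frac{359}{3}} = 8037 \cdot \frac{3}{359} = \frac{24111}{359}$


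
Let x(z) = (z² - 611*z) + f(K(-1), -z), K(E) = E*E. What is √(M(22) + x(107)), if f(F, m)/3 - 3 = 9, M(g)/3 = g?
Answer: I*√53826 ≈ 232.0*I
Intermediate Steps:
K(E) = E²
M(g) = 3*g
f(F, m) = 36 (f(F, m) = 9 + 3*9 = 9 + 27 = 36)
x(z) = 36 + z² - 611*z (x(z) = (z² - 611*z) + 36 = 36 + z² - 611*z)
√(M(22) + x(107)) = √(3*22 + (36 + 107² - 611*107)) = √(66 + (36 + 11449 - 65377)) = √(66 - 53892) = √(-53826) = I*√53826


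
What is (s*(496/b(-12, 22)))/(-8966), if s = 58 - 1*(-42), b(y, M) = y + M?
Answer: -2480/4483 ≈ -0.55320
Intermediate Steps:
b(y, M) = M + y
s = 100 (s = 58 + 42 = 100)
(s*(496/b(-12, 22)))/(-8966) = (100*(496/(22 - 12)))/(-8966) = (100*(496/10))*(-1/8966) = (100*(496*(⅒)))*(-1/8966) = (100*(248/5))*(-1/8966) = 4960*(-1/8966) = -2480/4483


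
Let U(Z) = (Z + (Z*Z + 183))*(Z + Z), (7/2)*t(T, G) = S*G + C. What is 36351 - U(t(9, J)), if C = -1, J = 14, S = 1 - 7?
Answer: 24938573/343 ≈ 72707.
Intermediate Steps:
S = -6
t(T, G) = -2/7 - 12*G/7 (t(T, G) = 2*(-6*G - 1)/7 = 2*(-1 - 6*G)/7 = -2/7 - 12*G/7)
U(Z) = 2*Z*(183 + Z + Z**2) (U(Z) = (Z + (Z**2 + 183))*(2*Z) = (Z + (183 + Z**2))*(2*Z) = (183 + Z + Z**2)*(2*Z) = 2*Z*(183 + Z + Z**2))
36351 - U(t(9, J)) = 36351 - 2*(-2/7 - 12/7*14)*(183 + (-2/7 - 12/7*14) + (-2/7 - 12/7*14)**2) = 36351 - 2*(-2/7 - 24)*(183 + (-2/7 - 24) + (-2/7 - 24)**2) = 36351 - 2*(-170)*(183 - 170/7 + (-170/7)**2)/7 = 36351 - 2*(-170)*(183 - 170/7 + 28900/49)/7 = 36351 - 2*(-170)*36677/(7*49) = 36351 - 1*(-12470180/343) = 36351 + 12470180/343 = 24938573/343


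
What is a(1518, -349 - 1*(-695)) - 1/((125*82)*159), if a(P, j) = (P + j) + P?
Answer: 5511814499/1629750 ≈ 3382.0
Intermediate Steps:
a(P, j) = j + 2*P
a(1518, -349 - 1*(-695)) - 1/((125*82)*159) = ((-349 - 1*(-695)) + 2*1518) - 1/((125*82)*159) = ((-349 + 695) + 3036) - 1/(10250*159) = (346 + 3036) - 1/1629750 = 3382 - 1*1/1629750 = 3382 - 1/1629750 = 5511814499/1629750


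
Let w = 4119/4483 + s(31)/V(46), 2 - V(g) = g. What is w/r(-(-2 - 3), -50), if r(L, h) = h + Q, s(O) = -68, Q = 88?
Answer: 60760/936947 ≈ 0.064849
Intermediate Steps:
V(g) = 2 - g
r(L, h) = 88 + h (r(L, h) = h + 88 = 88 + h)
w = 121520/49313 (w = 4119/4483 - 68/(2 - 1*46) = 4119*(1/4483) - 68/(2 - 46) = 4119/4483 - 68/(-44) = 4119/4483 - 68*(-1/44) = 4119/4483 + 17/11 = 121520/49313 ≈ 2.4643)
w/r(-(-2 - 3), -50) = 121520/(49313*(88 - 50)) = (121520/49313)/38 = (121520/49313)*(1/38) = 60760/936947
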